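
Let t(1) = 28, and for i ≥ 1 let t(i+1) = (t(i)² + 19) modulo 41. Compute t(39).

Computing terms: t(1) = 28, t(2) = 24, t(3) = 21, t(4) = 9, t(5) = 18, t(6) = 15, t(7) = 39, t(8) = 23, t(9) = 15.
Since t(9) = t(6) = 15, the sequence is eventually periodic: after a pre-period of length 5 it cycles with period 3.
For i ≥ 6, t(i) depends only on (i - 6) mod 3. (39 - 6) mod 3 = 0, so t(39) = t(6) = 15.

15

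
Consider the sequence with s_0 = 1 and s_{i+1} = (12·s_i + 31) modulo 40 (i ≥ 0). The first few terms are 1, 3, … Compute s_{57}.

We have s_0 = 1,  s_1 = 3,  s_2 = 27,  s_3 = 35,  s_4 = 11,  s_5 = 3.
Since s_5 = s_1 = 3, the sequence is eventually periodic: after a pre-period of length 1 it cycles with period 4.
For i ≥ 1, s_i depends only on (i - 1) mod 4. (57 - 1) mod 4 = 0, so s_{57} = s_1 = 3.

3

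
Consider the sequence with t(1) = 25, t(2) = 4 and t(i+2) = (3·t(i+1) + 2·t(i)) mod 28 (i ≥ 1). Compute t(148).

We have t(1) = 25, t(2) = 4, t(3) = 6, t(4) = 26, t(5) = 6, t(6) = 14, t(7) = 26, t(8) = 22, t(9) = 6, t(10) = 6, t(11) = 2, t(12) = 18, t(13) = 2, t(14) = 14, t(15) = 18, t(16) = 26, t(17) = 2, t(18) = 2, t(19) = 10, t(20) = 6, t(21) = 10, t(22) = 14, t(23) = 6, t(24) = 18, t(25) = 10, t(26) = 10, t(27) = 22, t(28) = 2, t(29) = 22, t(30) = 14, t(31) = 2, t(32) = 6, t(33) = 22, t(34) = 22, t(35) = 26, t(36) = 10, t(37) = 26, t(38) = 14, t(39) = 10, t(40) = 2, t(41) = 26, t(42) = 26, t(43) = 18, t(44) = 22, t(45) = 18, t(46) = 14, t(47) = 22, t(48) = 10, t(49) = 18, t(50) = 18, t(51) = 6, t(52) = 26.
Since (t(51), t(52)) = (t(3), t(4)) = (6, 26) (two consecutive terms determine the rest), the sequence is eventually periodic: after a pre-period of length 2 it cycles with period 48.
For i ≥ 3, t(i) depends only on (i - 3) mod 48. (148 - 3) mod 48 = 1, so t(148) = t(4) = 26.

26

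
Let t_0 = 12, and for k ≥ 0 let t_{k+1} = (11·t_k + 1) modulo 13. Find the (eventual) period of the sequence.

12

Computing terms: t_0 = 12,  t_1 = 3,  t_2 = 8,  t_3 = 11,  t_4 = 5,  t_5 = 4,  t_6 = 6,  t_7 = 2,  t_8 = 10,  t_9 = 7,  t_{10} = 0,  t_{11} = 1,  t_{12} = 12.
The sequence repeats with period 12.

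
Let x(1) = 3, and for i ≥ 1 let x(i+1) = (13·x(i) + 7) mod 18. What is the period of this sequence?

Listing terms: x(1) = 3,  x(2) = 10,  x(3) = 11,  x(4) = 6,  x(5) = 13,  x(6) = 14,  x(7) = 9,  x(8) = 16,  x(9) = 17,  x(10) = 12,  x(11) = 1,  x(12) = 2,  x(13) = 15,  x(14) = 4,  x(15) = 5,  x(16) = 0,  x(17) = 7,  x(18) = 8,  x(19) = 3.
Since x(19) = x(1) = 3, the sequence is periodic with period 18.

18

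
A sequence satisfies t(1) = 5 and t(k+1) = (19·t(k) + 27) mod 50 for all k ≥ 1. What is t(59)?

15

t(1) = 5, t(2) = 22, t(3) = 45, t(4) = 32, t(5) = 35, t(6) = 42, t(7) = 25, t(8) = 2, t(9) = 15, t(10) = 12, t(11) = 5.
The sequence repeats with period 10.
So t(59) = t(1 + ((59-1) mod 10)) = t(9) = 15.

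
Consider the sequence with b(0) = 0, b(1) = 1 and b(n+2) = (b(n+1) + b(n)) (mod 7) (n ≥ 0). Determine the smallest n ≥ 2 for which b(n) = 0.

8

Listing terms: b(0) = 0, b(1) = 1, b(2) = 1, b(3) = 2, b(4) = 3, b(5) = 5, b(6) = 1, b(7) = 6, b(8) = 0, b(9) = 6, b(10) = 6, b(11) = 5, b(12) = 4, b(13) = 2, b(14) = 6, b(15) = 1, b(16) = 0, b(17) = 1.
Since (b(16), b(17)) = (b(0), b(1)) = (0, 1) (two consecutive terms determine the rest), the sequence is periodic with period 16.
The value 0 first appears (with n ≥ 2) at b(8).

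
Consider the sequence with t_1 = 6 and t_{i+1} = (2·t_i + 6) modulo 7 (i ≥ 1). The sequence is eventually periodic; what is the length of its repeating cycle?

We have t_1 = 6; t_2 = 4; t_3 = 0; t_4 = 6.
Since t_4 = t_1 = 6, the sequence is periodic with period 3.

3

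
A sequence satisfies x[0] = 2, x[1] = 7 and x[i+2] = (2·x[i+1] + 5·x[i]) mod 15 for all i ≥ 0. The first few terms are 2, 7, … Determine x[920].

x[0] = 2; x[1] = 7; x[2] = 9; x[3] = 8; x[4] = 1; x[5] = 12; x[6] = 14; x[7] = 13; x[8] = 6; x[9] = 2; x[10] = 4; x[11] = 3; x[12] = 11; x[13] = 7; x[14] = 9.
Since (x[13], x[14]) = (x[1], x[2]) = (7, 9) (two consecutive terms determine the rest), the sequence is eventually periodic: after a pre-period of length 1 it cycles with period 12.
For i ≥ 1, x[i] depends only on (i - 1) mod 12. (920 - 1) mod 12 = 7, so x[920] = x[8] = 6.

6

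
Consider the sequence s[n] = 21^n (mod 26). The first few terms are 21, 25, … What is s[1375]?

We have s[1] = 21; s[2] = 25; s[3] = 5; s[4] = 1; s[5] = 21.
Since s[5] = s[1] = 21, the sequence is periodic with period 4.
(1375 - 1) mod 4 = 2, so s[1375] = s[3] = 5.

5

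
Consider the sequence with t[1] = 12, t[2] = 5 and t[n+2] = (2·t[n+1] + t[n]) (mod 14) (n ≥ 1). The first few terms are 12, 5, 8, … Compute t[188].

Computing terms: t[1] = 12; t[2] = 5; t[3] = 8; t[4] = 7; t[5] = 8; t[6] = 9; t[7] = 12; t[8] = 5.
Since (t[7], t[8]) = (t[1], t[2]) = (12, 5) (two consecutive terms determine the rest), the sequence is periodic with period 6.
So t[188] = t[1 + ((188-1) mod 6)] = t[2] = 5.

5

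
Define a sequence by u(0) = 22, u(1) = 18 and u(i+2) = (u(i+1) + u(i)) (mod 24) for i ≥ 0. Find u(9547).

10

u(0) = 22; u(1) = 18; u(2) = 16; u(3) = 10; u(4) = 2; u(5) = 12; u(6) = 14; u(7) = 2; u(8) = 16; u(9) = 18; u(10) = 10; u(11) = 4; u(12) = 14; u(13) = 18; u(14) = 8; u(15) = 2; u(16) = 10; u(17) = 12; u(18) = 22; u(19) = 10; u(20) = 8; u(21) = 18; u(22) = 2; u(23) = 20; u(24) = 22; u(25) = 18.
The sequence repeats with period 24.
(9547 - 0) mod 24 = 19, so u(9547) = u(19) = 10.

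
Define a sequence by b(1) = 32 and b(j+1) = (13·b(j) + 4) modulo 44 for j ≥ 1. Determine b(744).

20

b(1) = 32,  b(2) = 24,  b(3) = 8,  b(4) = 20,  b(5) = 0,  b(6) = 4,  b(7) = 12,  b(8) = 28,  b(9) = 16,  b(10) = 36,  b(11) = 32.
The sequence repeats with period 10.
(744 - 1) mod 10 = 3, so b(744) = b(4) = 20.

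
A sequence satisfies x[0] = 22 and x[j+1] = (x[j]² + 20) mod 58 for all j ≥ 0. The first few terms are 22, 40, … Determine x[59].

54

Listing terms: x[0] = 22; x[1] = 40; x[2] = 54; x[3] = 36; x[4] = 40.
Since x[4] = x[1] = 40, the sequence is eventually periodic: after a pre-period of length 1 it cycles with period 3.
For j ≥ 1, x[j] depends only on (j - 1) mod 3. (59 - 1) mod 3 = 1, so x[59] = x[2] = 54.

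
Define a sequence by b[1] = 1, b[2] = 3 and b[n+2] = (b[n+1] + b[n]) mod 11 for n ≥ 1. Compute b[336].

b[1] = 1,  b[2] = 3,  b[3] = 4,  b[4] = 7,  b[5] = 0,  b[6] = 7,  b[7] = 7,  b[8] = 3,  b[9] = 10,  b[10] = 2,  b[11] = 1,  b[12] = 3.
Since (b[11], b[12]) = (b[1], b[2]) = (1, 3) (two consecutive terms determine the rest), the sequence is periodic with period 10.
So b[336] = b[1 + ((336-1) mod 10)] = b[6] = 7.

7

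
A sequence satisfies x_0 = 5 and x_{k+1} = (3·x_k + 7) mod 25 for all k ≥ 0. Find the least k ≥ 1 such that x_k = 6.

15

Computing terms: x_0 = 5,  x_1 = 22,  x_2 = 23,  x_3 = 1,  x_4 = 10,  x_5 = 12,  x_6 = 18,  x_7 = 11,  x_8 = 15,  x_9 = 2,  x_{10} = 13,  x_{11} = 21,  x_{12} = 20,  x_{13} = 17,  x_{14} = 8,  x_{15} = 6,  x_{16} = 0,  x_{17} = 7,  x_{18} = 3,  x_{19} = 16,  x_{20} = 5.
The sequence repeats with period 20.
The value 6 first appears (with k ≥ 1) at x_{15}.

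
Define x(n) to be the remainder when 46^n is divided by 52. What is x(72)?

40

x(0) = 1; x(1) = 46; x(2) = 36; x(3) = 44; x(4) = 48; x(5) = 24; x(6) = 12; x(7) = 32; x(8) = 16; x(9) = 8; x(10) = 4; x(11) = 28; x(12) = 40; x(13) = 20; x(14) = 36.
Since x(14) = x(2) = 36, the sequence is eventually periodic: after a pre-period of length 2 it cycles with period 12.
For n ≥ 2, x(n) depends only on (n - 2) mod 12. (72 - 2) mod 12 = 10, so x(72) = x(12) = 40.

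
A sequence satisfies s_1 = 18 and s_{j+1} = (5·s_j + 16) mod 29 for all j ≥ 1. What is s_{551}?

s_1 = 18, s_2 = 19, s_3 = 24, s_4 = 20, s_5 = 0, s_6 = 16, s_7 = 9, s_8 = 3, s_9 = 2, s_{10} = 26, s_{11} = 1, s_{12} = 21, s_{13} = 5, s_{14} = 12, s_{15} = 18.
The sequence repeats with period 14.
(551 - 1) mod 14 = 4, so s_{551} = s_5 = 0.

0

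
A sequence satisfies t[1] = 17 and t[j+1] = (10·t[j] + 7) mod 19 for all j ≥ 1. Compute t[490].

12

Listing terms: t[1] = 17, t[2] = 6, t[3] = 10, t[4] = 12, t[5] = 13, t[6] = 4, t[7] = 9, t[8] = 2, t[9] = 8, t[10] = 11, t[11] = 3, t[12] = 18, t[13] = 16, t[14] = 15, t[15] = 5, t[16] = 0, t[17] = 7, t[18] = 1, t[19] = 17.
Since t[19] = t[1] = 17, the sequence is periodic with period 18.
(490 - 1) mod 18 = 3, so t[490] = t[4] = 12.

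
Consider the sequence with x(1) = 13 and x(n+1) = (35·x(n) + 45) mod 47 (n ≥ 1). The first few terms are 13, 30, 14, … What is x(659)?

25

Listing terms: x(1) = 13, x(2) = 30, x(3) = 14, x(4) = 18, x(5) = 17, x(6) = 29, x(7) = 26, x(8) = 15, x(9) = 6, x(10) = 20, x(11) = 40, x(12) = 35, x(13) = 1, x(14) = 33, x(15) = 25, x(16) = 27, x(17) = 3, x(18) = 9, x(19) = 31, x(20) = 2, x(21) = 21, x(22) = 28, x(23) = 38, x(24) = 12, x(25) = 42, x(26) = 11, x(27) = 7, x(28) = 8, x(29) = 43, x(30) = 46, x(31) = 10, x(32) = 19, x(33) = 5, x(34) = 32, x(35) = 37, x(36) = 24, x(37) = 39, x(38) = 0, x(39) = 45, x(40) = 22, x(41) = 16, x(42) = 41, x(43) = 23, x(44) = 4, x(45) = 44, x(46) = 34, x(47) = 13.
The sequence repeats with period 46.
So x(659) = x(1 + ((659-1) mod 46)) = x(15) = 25.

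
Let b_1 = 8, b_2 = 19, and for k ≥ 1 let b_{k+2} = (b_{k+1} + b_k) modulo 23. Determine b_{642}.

We have b_1 = 8; b_2 = 19; b_3 = 4; b_4 = 0; b_5 = 4; b_6 = 4; b_7 = 8; b_8 = 12; b_9 = 20; b_{10} = 9; b_{11} = 6; b_{12} = 15; b_{13} = 21; b_{14} = 13; b_{15} = 11; b_{16} = 1; b_{17} = 12; b_{18} = 13; b_{19} = 2; b_{20} = 15; b_{21} = 17; b_{22} = 9; b_{23} = 3; b_{24} = 12; b_{25} = 15; b_{26} = 4; b_{27} = 19; b_{28} = 0; b_{29} = 19; b_{30} = 19; b_{31} = 15; b_{32} = 11; b_{33} = 3; b_{34} = 14; b_{35} = 17; b_{36} = 8; b_{37} = 2; b_{38} = 10; b_{39} = 12; b_{40} = 22; b_{41} = 11; b_{42} = 10; b_{43} = 21; b_{44} = 8; b_{45} = 6; b_{46} = 14; b_{47} = 20; b_{48} = 11; b_{49} = 8; b_{50} = 19.
Since (b_{49}, b_{50}) = (b_1, b_2) = (8, 19) (two consecutive terms determine the rest), the sequence is periodic with period 48.
So b_{642} = b_{1 + ((642-1) mod 48)} = b_{18} = 13.

13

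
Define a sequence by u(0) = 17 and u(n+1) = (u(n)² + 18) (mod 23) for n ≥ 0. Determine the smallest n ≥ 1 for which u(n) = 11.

5

Computing terms: u(0) = 17; u(1) = 8; u(2) = 13; u(3) = 3; u(4) = 4; u(5) = 11; u(6) = 1; u(7) = 19; u(8) = 11.
Since u(8) = u(5) = 11, the sequence is eventually periodic: after a pre-period of length 5 it cycles with period 3.
The value 11 first appears (with n ≥ 1) at u(5).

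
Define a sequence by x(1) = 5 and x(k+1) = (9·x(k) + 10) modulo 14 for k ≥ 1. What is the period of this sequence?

Listing terms: x(1) = 5; x(2) = 13; x(3) = 1; x(4) = 5.
Since x(4) = x(1) = 5, the sequence is periodic with period 3.

3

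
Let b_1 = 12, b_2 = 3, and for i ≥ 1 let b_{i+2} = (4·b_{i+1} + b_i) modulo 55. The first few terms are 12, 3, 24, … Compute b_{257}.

Listing terms: b_1 = 12,  b_2 = 3,  b_3 = 24,  b_4 = 44,  b_5 = 35,  b_6 = 19,  b_7 = 1,  b_8 = 23,  b_9 = 38,  b_{10} = 10,  b_{11} = 23,  b_{12} = 47,  b_{13} = 46,  b_{14} = 11,  b_{15} = 35,  b_{16} = 41,  b_{17} = 34,  b_{18} = 12,  b_{19} = 27,  b_{20} = 10,  b_{21} = 12,  b_{22} = 3.
The sequence repeats with period 20.
(257 - 1) mod 20 = 16, so b_{257} = b_{17} = 34.

34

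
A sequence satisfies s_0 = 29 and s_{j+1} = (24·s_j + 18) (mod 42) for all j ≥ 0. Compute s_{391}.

0

s_0 = 29; s_1 = 0; s_2 = 18; s_3 = 30; s_4 = 24; s_5 = 6; s_6 = 36; s_7 = 0.
Since s_7 = s_1 = 0, the sequence is eventually periodic: after a pre-period of length 1 it cycles with period 6.
For j ≥ 1, s_j depends only on (j - 1) mod 6. (391 - 1) mod 6 = 0, so s_{391} = s_1 = 0.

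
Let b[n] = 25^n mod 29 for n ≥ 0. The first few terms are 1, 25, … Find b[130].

We have b[0] = 1, b[1] = 25, b[2] = 16, b[3] = 23, b[4] = 24, b[5] = 20, b[6] = 7, b[7] = 1.
Since b[7] = b[0] = 1, the sequence is periodic with period 7.
So b[130] = b[0 + ((130-0) mod 7)] = b[4] = 24.

24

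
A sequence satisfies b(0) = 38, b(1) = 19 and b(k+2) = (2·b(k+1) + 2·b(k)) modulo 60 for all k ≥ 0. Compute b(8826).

We have b(0) = 38,  b(1) = 19,  b(2) = 54,  b(3) = 26,  b(4) = 40,  b(5) = 12,  b(6) = 44,  b(7) = 52,  b(8) = 12,  b(9) = 8,  b(10) = 40,  b(11) = 36,  b(12) = 32,  b(13) = 16,  b(14) = 36,  b(15) = 44,  b(16) = 40,  b(17) = 48,  b(18) = 56,  b(19) = 28,  b(20) = 48,  b(21) = 32,  b(22) = 40,  b(23) = 24,  b(24) = 8,  b(25) = 4,  b(26) = 24,  b(27) = 56,  b(28) = 40,  b(29) = 12.
Since (b(28), b(29)) = (b(4), b(5)) = (40, 12) (two consecutive terms determine the rest), the sequence is eventually periodic: after a pre-period of length 4 it cycles with period 24.
For k ≥ 4, b(k) depends only on (k - 4) mod 24. (8826 - 4) mod 24 = 14, so b(8826) = b(18) = 56.

56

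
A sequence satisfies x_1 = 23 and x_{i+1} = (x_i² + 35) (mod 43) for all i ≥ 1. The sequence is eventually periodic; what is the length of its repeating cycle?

3

x_1 = 23; x_2 = 5; x_3 = 17; x_4 = 23.
The sequence repeats with period 3.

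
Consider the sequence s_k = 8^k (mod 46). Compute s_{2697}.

Computing terms: s_1 = 8, s_2 = 18, s_3 = 6, s_4 = 2, s_5 = 16, s_6 = 36, s_7 = 12, s_8 = 4, s_9 = 32, s_{10} = 26, s_{11} = 24, s_{12} = 8.
Since s_{12} = s_1 = 8, the sequence is periodic with period 11.
(2697 - 1) mod 11 = 1, so s_{2697} = s_2 = 18.

18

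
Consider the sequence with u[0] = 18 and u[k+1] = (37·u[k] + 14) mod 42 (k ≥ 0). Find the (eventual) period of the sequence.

3

Listing terms: u[0] = 18, u[1] = 8, u[2] = 16, u[3] = 18.
Since u[3] = u[0] = 18, the sequence is periodic with period 3.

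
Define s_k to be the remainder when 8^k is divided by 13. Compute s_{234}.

We have s_1 = 8,  s_2 = 12,  s_3 = 5,  s_4 = 1,  s_5 = 8.
The sequence repeats with period 4.
So s_{234} = s_{1 + ((234-1) mod 4)} = s_2 = 12.

12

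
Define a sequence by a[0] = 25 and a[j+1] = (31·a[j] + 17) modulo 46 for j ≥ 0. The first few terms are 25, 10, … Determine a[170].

a[0] = 25, a[1] = 10, a[2] = 5, a[3] = 34, a[4] = 13, a[5] = 6, a[6] = 19, a[7] = 8, a[8] = 35, a[9] = 44, a[10] = 1, a[11] = 2, a[12] = 33, a[13] = 28, a[14] = 11, a[15] = 36, a[16] = 29, a[17] = 42, a[18] = 31, a[19] = 12, a[20] = 21, a[21] = 24, a[22] = 25.
The sequence repeats with period 22.
So a[170] = a[0 + ((170-0) mod 22)] = a[16] = 29.

29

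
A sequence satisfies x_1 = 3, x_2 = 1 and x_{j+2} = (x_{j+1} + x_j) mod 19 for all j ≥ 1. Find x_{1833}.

We have x_1 = 3, x_2 = 1, x_3 = 4, x_4 = 5, x_5 = 9, x_6 = 14, x_7 = 4, x_8 = 18, x_9 = 3, x_{10} = 2, x_{11} = 5, x_{12} = 7, x_{13} = 12, x_{14} = 0, x_{15} = 12, x_{16} = 12, x_{17} = 5, x_{18} = 17, x_{19} = 3, x_{20} = 1.
The sequence repeats with period 18.
(1833 - 1) mod 18 = 14, so x_{1833} = x_{15} = 12.

12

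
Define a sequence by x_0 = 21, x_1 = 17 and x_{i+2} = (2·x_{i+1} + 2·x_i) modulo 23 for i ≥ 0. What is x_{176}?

We have x_0 = 21; x_1 = 17; x_2 = 7; x_3 = 2; x_4 = 18; x_5 = 17; x_6 = 1; x_7 = 13; x_8 = 5; x_9 = 13; x_{10} = 13; x_{11} = 6; x_{12} = 15; x_{13} = 19; x_{14} = 22; x_{15} = 13; x_{16} = 1; x_{17} = 5; x_{18} = 12; x_{19} = 11; x_{20} = 0; x_{21} = 22; x_{22} = 21; x_{23} = 17.
Since (x_{22}, x_{23}) = (x_0, x_1) = (21, 17) (two consecutive terms determine the rest), the sequence is periodic with period 22.
(176 - 0) mod 22 = 0, so x_{176} = x_0 = 21.

21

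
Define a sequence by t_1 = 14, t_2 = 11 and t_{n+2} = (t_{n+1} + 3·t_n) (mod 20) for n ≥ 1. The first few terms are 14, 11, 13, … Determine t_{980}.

Computing terms: t_1 = 14, t_2 = 11, t_3 = 13, t_4 = 6, t_5 = 5, t_6 = 3, t_7 = 18, t_8 = 7, t_9 = 1, t_{10} = 2, t_{11} = 5, t_{12} = 11, t_{13} = 6, t_{14} = 19, t_{15} = 17, t_{16} = 14, t_{17} = 5, t_{18} = 7, t_{19} = 2, t_{20} = 3, t_{21} = 9, t_{22} = 18, t_{23} = 5, t_{24} = 19, t_{25} = 14, t_{26} = 11.
Since (t_{25}, t_{26}) = (t_1, t_2) = (14, 11) (two consecutive terms determine the rest), the sequence is periodic with period 24.
(980 - 1) mod 24 = 19, so t_{980} = t_{20} = 3.

3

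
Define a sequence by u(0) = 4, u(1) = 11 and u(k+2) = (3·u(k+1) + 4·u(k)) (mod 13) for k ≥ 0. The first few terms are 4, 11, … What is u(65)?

3

We have u(0) = 4; u(1) = 11; u(2) = 10; u(3) = 9; u(4) = 2; u(5) = 3; u(6) = 4; u(7) = 11.
The sequence repeats with period 6.
So u(65) = u(0 + ((65-0) mod 6)) = u(5) = 3.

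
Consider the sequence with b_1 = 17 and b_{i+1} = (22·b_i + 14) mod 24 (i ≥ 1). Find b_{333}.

18

Listing terms: b_1 = 17,  b_2 = 4,  b_3 = 6,  b_4 = 2,  b_5 = 10,  b_6 = 18,  b_7 = 2.
Since b_7 = b_4 = 2, the sequence is eventually periodic: after a pre-period of length 3 it cycles with period 3.
For i ≥ 4, b_i depends only on (i - 4) mod 3. (333 - 4) mod 3 = 2, so b_{333} = b_6 = 18.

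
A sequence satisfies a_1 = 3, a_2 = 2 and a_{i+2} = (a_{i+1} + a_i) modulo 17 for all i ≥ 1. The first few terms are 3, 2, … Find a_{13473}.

13

We have a_1 = 3, a_2 = 2, a_3 = 5, a_4 = 7, a_5 = 12, a_6 = 2, a_7 = 14, a_8 = 16, a_9 = 13, a_{10} = 12, a_{11} = 8, a_{12} = 3, a_{13} = 11, a_{14} = 14, a_{15} = 8, a_{16} = 5, a_{17} = 13, a_{18} = 1, a_{19} = 14, a_{20} = 15, a_{21} = 12, a_{22} = 10, a_{23} = 5, a_{24} = 15, a_{25} = 3, a_{26} = 1, a_{27} = 4, a_{28} = 5, a_{29} = 9, a_{30} = 14, a_{31} = 6, a_{32} = 3, a_{33} = 9, a_{34} = 12, a_{35} = 4, a_{36} = 16, a_{37} = 3, a_{38} = 2.
The sequence repeats with period 36.
(13473 - 1) mod 36 = 8, so a_{13473} = a_9 = 13.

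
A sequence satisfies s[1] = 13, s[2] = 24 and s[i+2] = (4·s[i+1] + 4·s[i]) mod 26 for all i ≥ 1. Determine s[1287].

8

s[1] = 13, s[2] = 24, s[3] = 18, s[4] = 12, s[5] = 16, s[6] = 8, s[7] = 18, s[8] = 0, s[9] = 20, s[10] = 2, s[11] = 10, s[12] = 22, s[13] = 24, s[14] = 2, s[15] = 0, s[16] = 8, s[17] = 6, s[18] = 4, s[19] = 14, s[20] = 20, s[21] = 6, s[22] = 0, s[23] = 24, s[24] = 18.
Since (s[23], s[24]) = (s[2], s[3]) = (24, 18) (two consecutive terms determine the rest), the sequence is eventually periodic: after a pre-period of length 1 it cycles with period 21.
For i ≥ 2, s[i] depends only on (i - 2) mod 21. (1287 - 2) mod 21 = 4, so s[1287] = s[6] = 8.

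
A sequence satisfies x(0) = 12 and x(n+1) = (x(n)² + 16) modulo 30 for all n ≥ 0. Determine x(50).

We have x(0) = 12, x(1) = 10, x(2) = 26, x(3) = 2, x(4) = 20, x(5) = 26.
Since x(5) = x(2) = 26, the sequence is eventually periodic: after a pre-period of length 2 it cycles with period 3.
For n ≥ 2, x(n) depends only on (n - 2) mod 3. (50 - 2) mod 3 = 0, so x(50) = x(2) = 26.

26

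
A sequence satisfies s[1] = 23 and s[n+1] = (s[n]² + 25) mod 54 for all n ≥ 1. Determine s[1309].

23

s[1] = 23, s[2] = 14, s[3] = 5, s[4] = 50, s[5] = 41, s[6] = 32, s[7] = 23.
Since s[7] = s[1] = 23, the sequence is periodic with period 6.
So s[1309] = s[1 + ((1309-1) mod 6)] = s[1] = 23.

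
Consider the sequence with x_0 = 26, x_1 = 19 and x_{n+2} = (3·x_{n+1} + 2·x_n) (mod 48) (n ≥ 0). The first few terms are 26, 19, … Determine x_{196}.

Computing terms: x_0 = 26; x_1 = 19; x_2 = 13; x_3 = 29; x_4 = 17; x_5 = 13; x_6 = 25; x_7 = 5; x_8 = 17; x_9 = 13.
Since (x_8, x_9) = (x_4, x_5) = (17, 13) (two consecutive terms determine the rest), the sequence is eventually periodic: after a pre-period of length 4 it cycles with period 4.
For n ≥ 4, x_n depends only on (n - 4) mod 4. (196 - 4) mod 4 = 0, so x_{196} = x_4 = 17.

17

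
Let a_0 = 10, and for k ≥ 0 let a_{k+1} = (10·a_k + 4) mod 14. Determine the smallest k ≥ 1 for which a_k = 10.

Computing terms: a_0 = 10; a_1 = 6; a_2 = 8; a_3 = 0; a_4 = 4; a_5 = 2; a_6 = 10.
The sequence repeats with period 6.
The value 10 next appears (with k ≥ 1) at a_6.

6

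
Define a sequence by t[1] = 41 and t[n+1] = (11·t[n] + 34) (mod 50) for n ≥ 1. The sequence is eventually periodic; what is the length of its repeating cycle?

25

t[1] = 41, t[2] = 35, t[3] = 19, t[4] = 43, t[5] = 7, t[6] = 11, t[7] = 5, t[8] = 39, t[9] = 13, t[10] = 27, t[11] = 31, t[12] = 25, t[13] = 9, t[14] = 33, t[15] = 47, t[16] = 1, t[17] = 45, t[18] = 29, t[19] = 3, t[20] = 17, t[21] = 21, t[22] = 15, t[23] = 49, t[24] = 23, t[25] = 37, t[26] = 41.
Since t[26] = t[1] = 41, the sequence is periodic with period 25.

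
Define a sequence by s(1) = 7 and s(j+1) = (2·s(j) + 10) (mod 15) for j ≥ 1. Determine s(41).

s(1) = 7,  s(2) = 9,  s(3) = 13,  s(4) = 6,  s(5) = 7.
Since s(5) = s(1) = 7, the sequence is periodic with period 4.
(41 - 1) mod 4 = 0, so s(41) = s(1) = 7.

7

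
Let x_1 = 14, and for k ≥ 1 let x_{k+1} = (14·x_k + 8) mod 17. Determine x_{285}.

x_1 = 14; x_2 = 0; x_3 = 8; x_4 = 1; x_5 = 5; x_6 = 10; x_7 = 12; x_8 = 6; x_9 = 7; x_{10} = 4; x_{11} = 13; x_{12} = 3; x_{13} = 16; x_{14} = 11; x_{15} = 9; x_{16} = 15; x_{17} = 14.
The sequence repeats with period 16.
(285 - 1) mod 16 = 12, so x_{285} = x_{13} = 16.

16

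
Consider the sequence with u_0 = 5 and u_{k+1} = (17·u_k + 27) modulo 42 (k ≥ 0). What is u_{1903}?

u_0 = 5; u_1 = 28; u_2 = 41; u_3 = 10; u_4 = 29; u_5 = 16; u_6 = 5.
Since u_6 = u_0 = 5, the sequence is periodic with period 6.
So u_{1903} = u_{0 + ((1903-0) mod 6)} = u_1 = 28.

28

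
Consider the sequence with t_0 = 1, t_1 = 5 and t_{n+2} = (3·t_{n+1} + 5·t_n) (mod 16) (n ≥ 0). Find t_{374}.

Listing terms: t_0 = 1, t_1 = 5, t_2 = 4, t_3 = 5, t_4 = 3, t_5 = 2, t_6 = 5, t_7 = 9, t_8 = 4, t_9 = 9, t_{10} = 15, t_{11} = 10, t_{12} = 9, t_{13} = 13, t_{14} = 4, t_{15} = 13, t_{16} = 11, t_{17} = 2, t_{18} = 13, t_{19} = 1, t_{20} = 4, t_{21} = 1, t_{22} = 7, t_{23} = 10, t_{24} = 1, t_{25} = 5.
The sequence repeats with period 24.
(374 - 0) mod 24 = 14, so t_{374} = t_{14} = 4.

4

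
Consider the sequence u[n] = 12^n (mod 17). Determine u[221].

Listing terms: u[1] = 12,  u[2] = 8,  u[3] = 11,  u[4] = 13,  u[5] = 3,  u[6] = 2,  u[7] = 7,  u[8] = 16,  u[9] = 5,  u[10] = 9,  u[11] = 6,  u[12] = 4,  u[13] = 14,  u[14] = 15,  u[15] = 10,  u[16] = 1,  u[17] = 12.
Since u[17] = u[1] = 12, the sequence is periodic with period 16.
(221 - 1) mod 16 = 12, so u[221] = u[13] = 14.

14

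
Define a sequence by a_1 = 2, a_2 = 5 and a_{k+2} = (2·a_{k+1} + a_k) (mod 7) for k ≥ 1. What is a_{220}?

1

Computing terms: a_1 = 2; a_2 = 5; a_3 = 5; a_4 = 1; a_5 = 0; a_6 = 1; a_7 = 2; a_8 = 5.
Since (a_7, a_8) = (a_1, a_2) = (2, 5) (two consecutive terms determine the rest), the sequence is periodic with period 6.
So a_{220} = a_{1 + ((220-1) mod 6)} = a_4 = 1.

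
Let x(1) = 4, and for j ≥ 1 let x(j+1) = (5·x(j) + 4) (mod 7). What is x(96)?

0

We have x(1) = 4; x(2) = 3; x(3) = 5; x(4) = 1; x(5) = 2; x(6) = 0; x(7) = 4.
Since x(7) = x(1) = 4, the sequence is periodic with period 6.
(96 - 1) mod 6 = 5, so x(96) = x(6) = 0.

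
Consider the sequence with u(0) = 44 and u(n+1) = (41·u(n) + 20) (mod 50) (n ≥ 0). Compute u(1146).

We have u(0) = 44,  u(1) = 24,  u(2) = 4,  u(3) = 34,  u(4) = 14,  u(5) = 44.
The sequence repeats with period 5.
(1146 - 0) mod 5 = 1, so u(1146) = u(1) = 24.

24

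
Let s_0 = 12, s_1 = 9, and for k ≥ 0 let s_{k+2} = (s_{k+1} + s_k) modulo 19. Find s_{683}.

Computing terms: s_0 = 12, s_1 = 9, s_2 = 2, s_3 = 11, s_4 = 13, s_5 = 5, s_6 = 18, s_7 = 4, s_8 = 3, s_9 = 7, s_{10} = 10, s_{11} = 17, s_{12} = 8, s_{13} = 6, s_{14} = 14, s_{15} = 1, s_{16} = 15, s_{17} = 16, s_{18} = 12, s_{19} = 9.
Since (s_{18}, s_{19}) = (s_0, s_1) = (12, 9) (two consecutive terms determine the rest), the sequence is periodic with period 18.
(683 - 0) mod 18 = 17, so s_{683} = s_{17} = 16.

16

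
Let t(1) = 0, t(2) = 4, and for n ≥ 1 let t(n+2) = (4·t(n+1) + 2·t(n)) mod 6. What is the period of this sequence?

Listing terms: t(1) = 0, t(2) = 4, t(3) = 4, t(4) = 0, t(5) = 2, t(6) = 2, t(7) = 0, t(8) = 4.
The sequence repeats with period 6.

6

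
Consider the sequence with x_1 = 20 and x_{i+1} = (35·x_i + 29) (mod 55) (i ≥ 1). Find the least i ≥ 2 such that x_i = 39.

x_1 = 20,  x_2 = 14,  x_3 = 24,  x_4 = 44,  x_5 = 29,  x_6 = 54,  x_7 = 49,  x_8 = 39,  x_9 = 19,  x_{10} = 34,  x_{11} = 9,  x_{12} = 14.
Since x_{12} = x_2 = 14, the sequence is eventually periodic: after a pre-period of length 1 it cycles with period 10.
The value 39 first appears (with i ≥ 2) at x_8.

8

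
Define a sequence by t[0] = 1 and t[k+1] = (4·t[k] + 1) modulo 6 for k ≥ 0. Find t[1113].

1

Computing terms: t[0] = 1,  t[1] = 5,  t[2] = 3,  t[3] = 1.
Since t[3] = t[0] = 1, the sequence is periodic with period 3.
So t[1113] = t[0 + ((1113-0) mod 3)] = t[0] = 1.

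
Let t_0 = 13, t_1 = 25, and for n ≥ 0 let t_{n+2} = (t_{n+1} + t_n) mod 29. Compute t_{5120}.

19

Computing terms: t_0 = 13, t_1 = 25, t_2 = 9, t_3 = 5, t_4 = 14, t_5 = 19, t_6 = 4, t_7 = 23, t_8 = 27, t_9 = 21, t_{10} = 19, t_{11} = 11, t_{12} = 1, t_{13} = 12, t_{14} = 13, t_{15} = 25.
Since (t_{14}, t_{15}) = (t_0, t_1) = (13, 25) (two consecutive terms determine the rest), the sequence is periodic with period 14.
(5120 - 0) mod 14 = 10, so t_{5120} = t_{10} = 19.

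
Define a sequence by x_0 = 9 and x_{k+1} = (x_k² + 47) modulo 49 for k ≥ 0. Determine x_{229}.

30

x_0 = 9; x_1 = 30; x_2 = 16; x_3 = 9.
Since x_3 = x_0 = 9, the sequence is periodic with period 3.
So x_{229} = x_{0 + ((229-0) mod 3)} = x_1 = 30.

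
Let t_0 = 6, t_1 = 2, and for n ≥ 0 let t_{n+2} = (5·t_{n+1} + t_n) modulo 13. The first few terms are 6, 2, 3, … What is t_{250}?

t_0 = 6,  t_1 = 2,  t_2 = 3,  t_3 = 4,  t_4 = 10,  t_5 = 2,  t_6 = 7,  t_7 = 11,  t_8 = 10,  t_9 = 9,  t_{10} = 3,  t_{11} = 11,  t_{12} = 6,  t_{13} = 2.
The sequence repeats with period 12.
So t_{250} = t_{0 + ((250-0) mod 12)} = t_{10} = 3.

3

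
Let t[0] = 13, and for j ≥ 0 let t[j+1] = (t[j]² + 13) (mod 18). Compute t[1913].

Listing terms: t[0] = 13,  t[1] = 2,  t[2] = 17,  t[3] = 14,  t[4] = 11,  t[5] = 8,  t[6] = 5,  t[7] = 2.
Since t[7] = t[1] = 2, the sequence is eventually periodic: after a pre-period of length 1 it cycles with period 6.
For j ≥ 1, t[j] depends only on (j - 1) mod 6. (1913 - 1) mod 6 = 4, so t[1913] = t[5] = 8.

8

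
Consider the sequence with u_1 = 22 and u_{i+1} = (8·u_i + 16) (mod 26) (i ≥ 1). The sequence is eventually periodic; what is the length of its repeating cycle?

4

Computing terms: u_1 = 22, u_2 = 10, u_3 = 18, u_4 = 4, u_5 = 22.
Since u_5 = u_1 = 22, the sequence is periodic with period 4.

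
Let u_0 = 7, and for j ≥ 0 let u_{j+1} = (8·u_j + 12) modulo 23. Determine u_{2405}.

1

We have u_0 = 7,  u_1 = 22,  u_2 = 4,  u_3 = 21,  u_4 = 19,  u_5 = 3,  u_6 = 13,  u_7 = 1,  u_8 = 20,  u_9 = 11,  u_{10} = 8,  u_{11} = 7.
The sequence repeats with period 11.
(2405 - 0) mod 11 = 7, so u_{2405} = u_7 = 1.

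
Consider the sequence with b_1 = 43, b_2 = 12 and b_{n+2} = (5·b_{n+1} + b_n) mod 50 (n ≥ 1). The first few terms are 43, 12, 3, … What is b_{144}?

Listing terms: b_1 = 43; b_2 = 12; b_3 = 3; b_4 = 27; b_5 = 38; b_6 = 17; b_7 = 23; b_8 = 32; b_9 = 33; b_{10} = 47; b_{11} = 18; b_{12} = 37; b_{13} = 3; b_{14} = 2; b_{15} = 13; b_{16} = 17; b_{17} = 48; b_{18} = 7; b_{19} = 33; b_{20} = 22; b_{21} = 43; b_{22} = 37; b_{23} = 28; b_{24} = 27; b_{25} = 13; b_{26} = 42; b_{27} = 23; b_{28} = 7; b_{29} = 8; b_{30} = 47; b_{31} = 43; b_{32} = 12.
The sequence repeats with period 30.
So b_{144} = b_{1 + ((144-1) mod 30)} = b_{24} = 27.

27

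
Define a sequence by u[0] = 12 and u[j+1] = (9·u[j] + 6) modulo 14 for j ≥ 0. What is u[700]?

2

Computing terms: u[0] = 12; u[1] = 2; u[2] = 10; u[3] = 12.
The sequence repeats with period 3.
So u[700] = u[0 + ((700-0) mod 3)] = u[1] = 2.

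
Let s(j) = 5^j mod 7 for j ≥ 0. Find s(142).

s(0) = 1,  s(1) = 5,  s(2) = 4,  s(3) = 6,  s(4) = 2,  s(5) = 3,  s(6) = 1.
Since s(6) = s(0) = 1, the sequence is periodic with period 6.
So s(142) = s(0 + ((142-0) mod 6)) = s(4) = 2.

2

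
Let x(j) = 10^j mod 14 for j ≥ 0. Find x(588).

Computing terms: x(0) = 1, x(1) = 10, x(2) = 2, x(3) = 6, x(4) = 4, x(5) = 12, x(6) = 8, x(7) = 10.
Since x(7) = x(1) = 10, the sequence is eventually periodic: after a pre-period of length 1 it cycles with period 6.
For j ≥ 1, x(j) depends only on (j - 1) mod 6. (588 - 1) mod 6 = 5, so x(588) = x(6) = 8.

8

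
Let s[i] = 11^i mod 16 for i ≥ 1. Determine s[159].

3

Listing terms: s[1] = 11; s[2] = 9; s[3] = 3; s[4] = 1; s[5] = 11.
The sequence repeats with period 4.
So s[159] = s[1 + ((159-1) mod 4)] = s[3] = 3.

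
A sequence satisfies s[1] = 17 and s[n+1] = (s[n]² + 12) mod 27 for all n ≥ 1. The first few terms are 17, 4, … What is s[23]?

19

We have s[1] = 17; s[2] = 4; s[3] = 1; s[4] = 13; s[5] = 19; s[6] = 22; s[7] = 10; s[8] = 4.
Since s[8] = s[2] = 4, the sequence is eventually periodic: after a pre-period of length 1 it cycles with period 6.
For n ≥ 2, s[n] depends only on (n - 2) mod 6. (23 - 2) mod 6 = 3, so s[23] = s[5] = 19.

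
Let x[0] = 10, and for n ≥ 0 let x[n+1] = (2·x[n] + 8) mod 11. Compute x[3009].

x[0] = 10, x[1] = 6, x[2] = 9, x[3] = 4, x[4] = 5, x[5] = 7, x[6] = 0, x[7] = 8, x[8] = 2, x[9] = 1, x[10] = 10.
Since x[10] = x[0] = 10, the sequence is periodic with period 10.
So x[3009] = x[0 + ((3009-0) mod 10)] = x[9] = 1.

1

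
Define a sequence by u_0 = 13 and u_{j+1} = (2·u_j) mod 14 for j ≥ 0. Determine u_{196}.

12

Listing terms: u_0 = 13,  u_1 = 12,  u_2 = 10,  u_3 = 6,  u_4 = 12.
Since u_4 = u_1 = 12, the sequence is eventually periodic: after a pre-period of length 1 it cycles with period 3.
For j ≥ 1, u_j depends only on (j - 1) mod 3. (196 - 1) mod 3 = 0, so u_{196} = u_1 = 12.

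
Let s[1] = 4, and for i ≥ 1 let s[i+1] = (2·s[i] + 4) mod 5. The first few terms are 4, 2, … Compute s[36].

We have s[1] = 4, s[2] = 2, s[3] = 3, s[4] = 0, s[5] = 4.
The sequence repeats with period 4.
(36 - 1) mod 4 = 3, so s[36] = s[4] = 0.

0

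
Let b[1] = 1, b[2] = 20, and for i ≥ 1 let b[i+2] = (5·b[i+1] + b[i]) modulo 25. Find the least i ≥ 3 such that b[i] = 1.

b[1] = 1,  b[2] = 20,  b[3] = 1,  b[4] = 0,  b[5] = 1,  b[6] = 5,  b[7] = 1,  b[8] = 10,  b[9] = 1,  b[10] = 15,  b[11] = 1,  b[12] = 20.
The sequence repeats with period 10.
The value 1 first appears (with i ≥ 3) at b[3].

3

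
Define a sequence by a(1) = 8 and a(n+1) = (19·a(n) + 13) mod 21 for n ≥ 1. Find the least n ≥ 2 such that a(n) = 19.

Computing terms: a(1) = 8; a(2) = 18; a(3) = 19; a(4) = 17; a(5) = 0; a(6) = 13; a(7) = 8.
The sequence repeats with period 6.
The value 19 first appears (with n ≥ 2) at a(3).

3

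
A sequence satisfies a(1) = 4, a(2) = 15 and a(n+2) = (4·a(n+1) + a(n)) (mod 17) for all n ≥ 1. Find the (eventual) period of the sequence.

Listing terms: a(1) = 4, a(2) = 15, a(3) = 13, a(4) = 16, a(5) = 9, a(6) = 1, a(7) = 13, a(8) = 2, a(9) = 4, a(10) = 1, a(11) = 8, a(12) = 16, a(13) = 4, a(14) = 15.
Since (a(13), a(14)) = (a(1), a(2)) = (4, 15) (two consecutive terms determine the rest), the sequence is periodic with period 12.

12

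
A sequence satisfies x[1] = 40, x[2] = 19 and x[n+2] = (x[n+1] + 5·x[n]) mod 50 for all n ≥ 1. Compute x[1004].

We have x[1] = 40,  x[2] = 19,  x[3] = 19,  x[4] = 14,  x[5] = 9,  x[6] = 29,  x[7] = 24,  x[8] = 19,  x[9] = 39,  x[10] = 34,  x[11] = 29,  x[12] = 49,  x[13] = 44,  x[14] = 39,  x[15] = 9,  x[16] = 4,  x[17] = 49,  x[18] = 19,  x[19] = 14.
Since (x[18], x[19]) = (x[3], x[4]) = (19, 14) (two consecutive terms determine the rest), the sequence is eventually periodic: after a pre-period of length 2 it cycles with period 15.
For n ≥ 3, x[n] depends only on (n - 3) mod 15. (1004 - 3) mod 15 = 11, so x[1004] = x[14] = 39.

39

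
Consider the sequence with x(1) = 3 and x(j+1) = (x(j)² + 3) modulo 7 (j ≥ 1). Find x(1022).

5

Computing terms: x(1) = 3, x(2) = 5, x(3) = 0, x(4) = 3.
The sequence repeats with period 3.
(1022 - 1) mod 3 = 1, so x(1022) = x(2) = 5.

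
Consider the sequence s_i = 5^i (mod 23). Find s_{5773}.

11

We have s_0 = 1, s_1 = 5, s_2 = 2, s_3 = 10, s_4 = 4, s_5 = 20, s_6 = 8, s_7 = 17, s_8 = 16, s_9 = 11, s_{10} = 9, s_{11} = 22, s_{12} = 18, s_{13} = 21, s_{14} = 13, s_{15} = 19, s_{16} = 3, s_{17} = 15, s_{18} = 6, s_{19} = 7, s_{20} = 12, s_{21} = 14, s_{22} = 1.
The sequence repeats with period 22.
So s_{5773} = s_{0 + ((5773-0) mod 22)} = s_9 = 11.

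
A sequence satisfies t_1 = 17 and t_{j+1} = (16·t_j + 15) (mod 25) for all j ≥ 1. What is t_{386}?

17

t_1 = 17,  t_2 = 12,  t_3 = 7,  t_4 = 2,  t_5 = 22,  t_6 = 17.
The sequence repeats with period 5.
(386 - 1) mod 5 = 0, so t_{386} = t_1 = 17.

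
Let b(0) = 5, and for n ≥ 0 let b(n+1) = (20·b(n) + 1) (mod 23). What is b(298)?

Listing terms: b(0) = 5; b(1) = 9; b(2) = 20; b(3) = 10; b(4) = 17; b(5) = 19; b(6) = 13; b(7) = 8; b(8) = 0; b(9) = 1; b(10) = 21; b(11) = 7; b(12) = 3; b(13) = 15; b(14) = 2; b(15) = 18; b(16) = 16; b(17) = 22; b(18) = 4; b(19) = 12; b(20) = 11; b(21) = 14; b(22) = 5.
Since b(22) = b(0) = 5, the sequence is periodic with period 22.
So b(298) = b(0 + ((298-0) mod 22)) = b(12) = 3.

3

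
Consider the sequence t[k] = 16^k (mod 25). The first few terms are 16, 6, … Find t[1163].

Listing terms: t[1] = 16; t[2] = 6; t[3] = 21; t[4] = 11; t[5] = 1; t[6] = 16.
Since t[6] = t[1] = 16, the sequence is periodic with period 5.
So t[1163] = t[1 + ((1163-1) mod 5)] = t[3] = 21.

21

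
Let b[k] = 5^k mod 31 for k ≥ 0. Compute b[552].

b[0] = 1; b[1] = 5; b[2] = 25; b[3] = 1.
The sequence repeats with period 3.
So b[552] = b[0 + ((552-0) mod 3)] = b[0] = 1.

1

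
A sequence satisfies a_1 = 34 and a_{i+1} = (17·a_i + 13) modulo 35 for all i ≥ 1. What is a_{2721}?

We have a_1 = 34; a_2 = 31; a_3 = 15; a_4 = 23; a_5 = 19; a_6 = 21; a_7 = 20; a_8 = 3; a_9 = 29; a_{10} = 16; a_{11} = 5; a_{12} = 28; a_{13} = 34.
Since a_{13} = a_1 = 34, the sequence is periodic with period 12.
So a_{2721} = a_{1 + ((2721-1) mod 12)} = a_9 = 29.

29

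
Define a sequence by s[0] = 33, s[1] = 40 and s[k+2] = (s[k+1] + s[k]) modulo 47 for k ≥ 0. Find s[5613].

Computing terms: s[0] = 33; s[1] = 40; s[2] = 26; s[3] = 19; s[4] = 45; s[5] = 17; s[6] = 15; s[7] = 32; s[8] = 0; s[9] = 32; s[10] = 32; s[11] = 17; s[12] = 2; s[13] = 19; s[14] = 21; s[15] = 40; s[16] = 14; s[17] = 7; s[18] = 21; s[19] = 28; s[20] = 2; s[21] = 30; s[22] = 32; s[23] = 15; s[24] = 0; s[25] = 15; s[26] = 15; s[27] = 30; s[28] = 45; s[29] = 28; s[30] = 26; s[31] = 7; s[32] = 33; s[33] = 40.
Since (s[32], s[33]) = (s[0], s[1]) = (33, 40) (two consecutive terms determine the rest), the sequence is periodic with period 32.
So s[5613] = s[0 + ((5613-0) mod 32)] = s[13] = 19.

19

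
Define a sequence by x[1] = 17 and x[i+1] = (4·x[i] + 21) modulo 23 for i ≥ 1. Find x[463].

We have x[1] = 17, x[2] = 20, x[3] = 9, x[4] = 11, x[5] = 19, x[6] = 5, x[7] = 18, x[8] = 1, x[9] = 2, x[10] = 6, x[11] = 22, x[12] = 17.
Since x[12] = x[1] = 17, the sequence is periodic with period 11.
(463 - 1) mod 11 = 0, so x[463] = x[1] = 17.

17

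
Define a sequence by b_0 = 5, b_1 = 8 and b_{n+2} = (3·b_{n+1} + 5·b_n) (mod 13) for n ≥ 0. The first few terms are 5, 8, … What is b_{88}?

Computing terms: b_0 = 5, b_1 = 8, b_2 = 10, b_3 = 5, b_4 = 0, b_5 = 12, b_6 = 10, b_7 = 12, b_8 = 8, b_9 = 6, b_{10} = 6, b_{11} = 9, b_{12} = 5, b_{13} = 8.
The sequence repeats with period 12.
(88 - 0) mod 12 = 4, so b_{88} = b_4 = 0.

0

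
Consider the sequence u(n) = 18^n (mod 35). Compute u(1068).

Listing terms: u(1) = 18; u(2) = 9; u(3) = 22; u(4) = 11; u(5) = 23; u(6) = 29; u(7) = 32; u(8) = 16; u(9) = 8; u(10) = 4; u(11) = 2; u(12) = 1; u(13) = 18.
Since u(13) = u(1) = 18, the sequence is periodic with period 12.
(1068 - 1) mod 12 = 11, so u(1068) = u(12) = 1.

1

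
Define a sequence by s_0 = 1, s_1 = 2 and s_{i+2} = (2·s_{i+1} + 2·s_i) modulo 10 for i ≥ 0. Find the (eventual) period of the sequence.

24

s_0 = 1, s_1 = 2, s_2 = 6, s_3 = 6, s_4 = 4, s_5 = 0, s_6 = 8, s_7 = 6, s_8 = 8, s_9 = 8, s_{10} = 2, s_{11} = 0, s_{12} = 4, s_{13} = 8, s_{14} = 4, s_{15} = 4, s_{16} = 6, s_{17} = 0, s_{18} = 2, s_{19} = 4, s_{20} = 2, s_{21} = 2, s_{22} = 8, s_{23} = 0, s_{24} = 6, s_{25} = 2, s_{26} = 6.
Since (s_{25}, s_{26}) = (s_1, s_2) = (2, 6) (two consecutive terms determine the rest), the sequence is eventually periodic: after a pre-period of length 1 it cycles with period 24.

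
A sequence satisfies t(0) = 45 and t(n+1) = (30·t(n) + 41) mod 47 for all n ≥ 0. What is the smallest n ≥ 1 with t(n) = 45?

46

Listing terms: t(0) = 45, t(1) = 28, t(2) = 35, t(3) = 10, t(4) = 12, t(5) = 25, t(6) = 39, t(7) = 36, t(8) = 40, t(9) = 19, t(10) = 0, t(11) = 41, t(12) = 2, t(13) = 7, t(14) = 16, t(15) = 4, t(16) = 20, t(17) = 30, t(18) = 1, t(19) = 24, t(20) = 9, t(21) = 29, t(22) = 18, t(23) = 17, t(24) = 34, t(25) = 27, t(26) = 5, t(27) = 3, t(28) = 37, t(29) = 23, t(30) = 26, t(31) = 22, t(32) = 43, t(33) = 15, t(34) = 21, t(35) = 13, t(36) = 8, t(37) = 46, t(38) = 11, t(39) = 42, t(40) = 32, t(41) = 14, t(42) = 38, t(43) = 6, t(44) = 33, t(45) = 44, t(46) = 45.
Since t(46) = t(0) = 45, the sequence is periodic with period 46.
The value 45 next appears (with n ≥ 1) at t(46).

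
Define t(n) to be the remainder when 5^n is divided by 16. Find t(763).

We have t(1) = 5,  t(2) = 9,  t(3) = 13,  t(4) = 1,  t(5) = 5.
The sequence repeats with period 4.
So t(763) = t(1 + ((763-1) mod 4)) = t(3) = 13.

13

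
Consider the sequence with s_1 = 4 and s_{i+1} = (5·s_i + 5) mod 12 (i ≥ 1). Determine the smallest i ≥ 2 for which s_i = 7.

4

s_1 = 4, s_2 = 1, s_3 = 10, s_4 = 7, s_5 = 4.
The sequence repeats with period 4.
The value 7 first appears (with i ≥ 2) at s_4.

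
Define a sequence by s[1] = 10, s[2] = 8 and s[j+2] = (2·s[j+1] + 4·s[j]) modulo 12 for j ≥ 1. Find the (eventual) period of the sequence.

8

Computing terms: s[1] = 10,  s[2] = 8,  s[3] = 8,  s[4] = 0,  s[5] = 8,  s[6] = 4,  s[7] = 4,  s[8] = 0,  s[9] = 4,  s[10] = 8,  s[11] = 8.
Since (s[10], s[11]) = (s[2], s[3]) = (8, 8) (two consecutive terms determine the rest), the sequence is eventually periodic: after a pre-period of length 1 it cycles with period 8.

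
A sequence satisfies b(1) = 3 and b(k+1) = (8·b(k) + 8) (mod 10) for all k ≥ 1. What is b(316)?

0

Computing terms: b(1) = 3, b(2) = 2, b(3) = 4, b(4) = 0, b(5) = 8, b(6) = 2.
Since b(6) = b(2) = 2, the sequence is eventually periodic: after a pre-period of length 1 it cycles with period 4.
For k ≥ 2, b(k) depends only on (k - 2) mod 4. (316 - 2) mod 4 = 2, so b(316) = b(4) = 0.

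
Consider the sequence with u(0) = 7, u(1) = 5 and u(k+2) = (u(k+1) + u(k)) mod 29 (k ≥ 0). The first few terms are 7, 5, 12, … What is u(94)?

u(0) = 7; u(1) = 5; u(2) = 12; u(3) = 17; u(4) = 0; u(5) = 17; u(6) = 17; u(7) = 5; u(8) = 22; u(9) = 27; u(10) = 20; u(11) = 18; u(12) = 9; u(13) = 27; u(14) = 7; u(15) = 5.
The sequence repeats with period 14.
(94 - 0) mod 14 = 10, so u(94) = u(10) = 20.

20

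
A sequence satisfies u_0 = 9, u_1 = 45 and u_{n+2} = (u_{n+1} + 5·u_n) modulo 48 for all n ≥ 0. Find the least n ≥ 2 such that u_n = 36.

5

Listing terms: u_0 = 9,  u_1 = 45,  u_2 = 42,  u_3 = 27,  u_4 = 45,  u_5 = 36,  u_6 = 21,  u_7 = 9,  u_8 = 18,  u_9 = 15,  u_{10} = 9,  u_{11} = 36,  u_{12} = 33,  u_{13} = 21,  u_{14} = 42,  u_{15} = 3,  u_{16} = 21,  u_{17} = 36,  u_{18} = 45,  u_{19} = 33,  u_{20} = 18,  u_{21} = 39,  u_{22} = 33,  u_{23} = 36,  u_{24} = 9,  u_{25} = 45.
Since (u_{24}, u_{25}) = (u_0, u_1) = (9, 45) (two consecutive terms determine the rest), the sequence is periodic with period 24.
The value 36 first appears (with n ≥ 2) at u_5.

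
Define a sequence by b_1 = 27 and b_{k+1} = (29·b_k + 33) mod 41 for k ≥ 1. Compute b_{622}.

28

Listing terms: b_1 = 27, b_2 = 37, b_3 = 40, b_4 = 4, b_5 = 26, b_6 = 8, b_7 = 19, b_8 = 10, b_9 = 36, b_{10} = 11, b_{11} = 24, b_{12} = 32, b_{13} = 18, b_{14} = 22, b_{15} = 15, b_{16} = 17, b_{17} = 34, b_{18} = 35, b_{19} = 23, b_{20} = 3, b_{21} = 38, b_{22} = 28, b_{23} = 25, b_{24} = 20, b_{25} = 39, b_{26} = 16, b_{27} = 5, b_{28} = 14, b_{29} = 29, b_{30} = 13, b_{31} = 0, b_{32} = 33, b_{33} = 6, b_{34} = 2, b_{35} = 9, b_{36} = 7, b_{37} = 31, b_{38} = 30, b_{39} = 1, b_{40} = 21, b_{41} = 27.
Since b_{41} = b_1 = 27, the sequence is periodic with period 40.
So b_{622} = b_{1 + ((622-1) mod 40)} = b_{22} = 28.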